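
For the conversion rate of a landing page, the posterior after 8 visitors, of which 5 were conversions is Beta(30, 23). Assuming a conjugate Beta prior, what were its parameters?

Beta is conjugate to the binomial likelihood: posterior = Beta(α+s, β+f).
So α = 30 − 5 = 25 and β = 23 − 3 = 20.

Beta(25, 20)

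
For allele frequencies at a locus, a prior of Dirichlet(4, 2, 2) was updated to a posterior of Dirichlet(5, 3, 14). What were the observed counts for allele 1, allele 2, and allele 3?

counts (1, 1, 12)

For a Dirichlet(α) prior with multinomial counts c, the posterior is Dirichlet(α + c) componentwise.
Counts are posterior − prior componentwise: 5−4=1, 3−2=1, 14−2=12.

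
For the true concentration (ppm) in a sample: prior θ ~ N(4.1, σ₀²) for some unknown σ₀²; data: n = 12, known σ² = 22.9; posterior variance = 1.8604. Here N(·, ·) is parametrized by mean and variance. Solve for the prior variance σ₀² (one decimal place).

Posterior precision equals prior precision plus data precision: 1/σ_n² = 1/σ₀² + n/σ².
So 1/σ₀² = 1/1.8604 − 12/22.9 = 0.537519 − 0.524017 = 0.013502.
Hence σ₀² = 1/0.013502 ≈ 74.1.

σ₀² = 74.1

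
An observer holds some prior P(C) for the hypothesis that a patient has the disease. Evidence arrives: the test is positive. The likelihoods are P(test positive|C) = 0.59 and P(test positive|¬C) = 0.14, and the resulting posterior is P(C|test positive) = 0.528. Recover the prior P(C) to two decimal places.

P(C) = 0.21

In odds form, posterior odds = prior odds × likelihood ratio, so prior odds = posterior odds ÷ LR.
Posterior odds = 0.528/(1−0.528) = 1.1186. LR = 0.59/0.14 = 4.2143.
Prior odds = 1.1186/4.2143 = 0.2654, so P(C) = 0.2654/(1+0.2654) ≈ 0.21.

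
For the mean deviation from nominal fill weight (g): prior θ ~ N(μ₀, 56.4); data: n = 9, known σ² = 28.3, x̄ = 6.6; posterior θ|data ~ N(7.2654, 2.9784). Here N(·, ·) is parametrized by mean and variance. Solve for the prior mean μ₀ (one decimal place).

With known observation variance, the Normal–Normal posterior has precision τ_n = τ₀ + n/σ² and mean μ_n = (τ₀μ₀ + (n/σ²)x̄)/τ_n.
Here τ₀ = 1/56.4 = 0.017730 and τ_data = 9/28.3 = 0.318021, so τ_n = 0.335751.
Rearranging for μ₀: μ₀ = (μ_n·τ_n − τ_data·x̄)/τ₀ = (7.2654·0.335751 − 0.318021·6.6) / 0.017730 = 0.340427/0.017730 ≈ 19.2.

μ₀ = 19.2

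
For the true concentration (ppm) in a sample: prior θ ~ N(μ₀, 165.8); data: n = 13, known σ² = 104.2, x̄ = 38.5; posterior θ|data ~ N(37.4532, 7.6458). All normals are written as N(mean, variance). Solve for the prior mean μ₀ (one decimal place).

μ₀ = 15.8

With known observation variance, the Normal–Normal posterior has precision τ_n = τ₀ + n/σ² and mean μ_n = (τ₀μ₀ + (n/σ²)x̄)/τ_n.
Here τ₀ = 1/165.8 = 0.006031 and τ_data = 13/104.2 = 0.124760, so τ_n = 0.130791.
Rearranging for μ₀: μ₀ = (μ_n·τ_n − τ_data·x̄)/τ₀ = (37.4532·0.130791 − 0.124760·38.5) / 0.006031 = 0.095281/0.006031 ≈ 15.8.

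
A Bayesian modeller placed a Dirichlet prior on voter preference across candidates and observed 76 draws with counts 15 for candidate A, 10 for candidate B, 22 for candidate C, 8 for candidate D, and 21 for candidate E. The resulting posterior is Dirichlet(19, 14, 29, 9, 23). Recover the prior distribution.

For a Dirichlet(α) prior with multinomial counts c, the posterior is Dirichlet(α + c) componentwise.
Subtract each count from the matching posterior parameter: 19−15=4, 14−10=4, 29−22=7, 9−8=1, 23−21=2.

Dirichlet(4, 4, 7, 1, 2)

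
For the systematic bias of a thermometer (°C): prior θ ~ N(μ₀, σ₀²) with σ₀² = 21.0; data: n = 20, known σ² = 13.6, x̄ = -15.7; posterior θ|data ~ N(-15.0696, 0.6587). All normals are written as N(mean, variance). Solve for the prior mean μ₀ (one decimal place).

μ₀ = 4.4

The posterior mean is a precision-weighted average: μ_n = (τ₀μ₀ + τ_data·x̄)/(τ₀+τ_data), with τ₀=1/σ₀² and τ_data=n/σ².
Here τ₀ = 1/21.0 = 0.047619 and τ_data = 20/13.6 = 1.470588, so τ_n = 1.518207.
Rearranging for μ₀: μ₀ = (μ_n·τ_n − τ_data·x̄)/τ₀ = (-15.0696·1.518207 − 1.470588·-15.7) / 0.047619 = 0.209459/0.047619 ≈ 4.4.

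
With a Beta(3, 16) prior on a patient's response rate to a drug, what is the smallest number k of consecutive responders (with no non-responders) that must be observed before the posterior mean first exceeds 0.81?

After k responders and 0 non-responders the posterior is Beta(3+k, 16), with mean (3+k)/(3+16+k).
Set (3+k)/(19+k) > 0.81 and solve: k > (0.81·19 − 3)/(1 − 0.81) = 65.211.
The smallest integer exceeding 65.211 is 66, and checking k=66: (69)/(85) = 0.8118 > 0.81.

k = 66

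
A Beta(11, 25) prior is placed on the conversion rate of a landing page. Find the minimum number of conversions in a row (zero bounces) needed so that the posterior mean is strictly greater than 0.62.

After k conversions and 0 bounces the posterior is Beta(11+k, 25), with mean (11+k)/(11+25+k).
Set (11+k)/(36+k) > 0.62 and solve: k > (0.62·36 − 11)/(1 − 0.62) = 29.789.
The smallest integer exceeding 29.789 is 30.

k = 30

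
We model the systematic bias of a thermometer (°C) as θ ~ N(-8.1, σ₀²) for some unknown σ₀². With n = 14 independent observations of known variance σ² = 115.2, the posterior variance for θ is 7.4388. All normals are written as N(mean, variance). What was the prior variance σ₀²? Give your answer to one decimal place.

σ₀² = 77.5

For the Normal–Normal model with known σ², precisions add: τ_n = τ₀ + n/σ².
So 1/σ₀² = 1/7.4388 − 14/115.2 = 0.134430 − 0.121528 = 0.012902.
Hence σ₀² = 1/0.012902 ≈ 77.5.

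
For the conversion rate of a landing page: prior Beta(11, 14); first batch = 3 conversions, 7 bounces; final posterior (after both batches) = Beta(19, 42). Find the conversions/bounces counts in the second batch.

Sequential conjugate updates are equivalent to a single update on the pooled data, so total successes = posterior α − prior α and total failures = posterior β − prior β.
Total across both batches: 19−11=8 conversions, 42−14=28 bounces.
Subtract the first batch: 8−3=5 conversions and 28−7=21 bounces.

5 conversions and 21 bounces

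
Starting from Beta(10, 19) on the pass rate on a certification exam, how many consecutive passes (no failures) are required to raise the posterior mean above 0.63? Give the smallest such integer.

k = 23

After k passes and 0 failures the posterior is Beta(10+k, 19), with mean (10+k)/(10+19+k).
Set (10+k)/(29+k) > 0.63 and solve: k > (0.63·29 − 10)/(1 − 0.63) = 22.351.
The smallest integer exceeding 22.351 is 23.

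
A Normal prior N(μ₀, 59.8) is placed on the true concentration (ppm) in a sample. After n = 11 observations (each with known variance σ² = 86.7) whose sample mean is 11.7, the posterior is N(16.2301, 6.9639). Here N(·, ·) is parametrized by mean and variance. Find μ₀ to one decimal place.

μ₀ = 50.6

The posterior mean is a precision-weighted average: μ_n = (τ₀μ₀ + τ_data·x̄)/(τ₀+τ_data), with τ₀=1/σ₀² and τ_data=n/σ².
Here τ₀ = 1/59.8 = 0.016722 and τ_data = 11/86.7 = 0.126874, so τ_n = 0.143596.
Rearranging for μ₀: μ₀ = (μ_n·τ_n − τ_data·x̄)/τ₀ = (16.2301·0.143596 − 0.126874·11.7) / 0.016722 = 0.846152/0.016722 ≈ 50.6.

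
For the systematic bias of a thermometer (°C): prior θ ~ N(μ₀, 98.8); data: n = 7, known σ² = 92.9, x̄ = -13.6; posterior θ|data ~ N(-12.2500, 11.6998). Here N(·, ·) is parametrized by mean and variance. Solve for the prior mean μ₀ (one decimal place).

The posterior mean is a precision-weighted average: μ_n = (τ₀μ₀ + τ_data·x̄)/(τ₀+τ_data), with τ₀=1/σ₀² and τ_data=n/σ².
Here τ₀ = 1/98.8 = 0.010121 and τ_data = 7/92.9 = 0.075350, so τ_n = 0.085471.
Rearranging for μ₀: μ₀ = (μ_n·τ_n − τ_data·x̄)/τ₀ = (-12.2500·0.085471 − 0.075350·-13.6) / 0.010121 = -0.022260/0.010121 ≈ -2.2.

μ₀ = -2.2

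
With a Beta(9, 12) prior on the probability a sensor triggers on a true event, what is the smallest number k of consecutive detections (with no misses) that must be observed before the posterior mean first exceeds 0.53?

k = 5

After k detections and 0 misses the posterior is Beta(9+k, 12), with mean (9+k)/(9+12+k).
Set (9+k)/(21+k) > 0.53 and solve: k > (0.53·21 − 9)/(1 − 0.53) = 4.532.
The smallest integer exceeding 4.532 is 5.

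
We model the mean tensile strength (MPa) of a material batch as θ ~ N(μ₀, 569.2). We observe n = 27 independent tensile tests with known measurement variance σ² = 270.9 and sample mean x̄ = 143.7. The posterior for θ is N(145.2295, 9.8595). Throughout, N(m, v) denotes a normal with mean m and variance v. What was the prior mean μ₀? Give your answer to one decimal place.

μ₀ = 232.0

The posterior mean is a precision-weighted average: μ_n = (τ₀μ₀ + τ_data·x̄)/(τ₀+τ_data), with τ₀=1/σ₀² and τ_data=n/σ².
Here τ₀ = 1/569.2 = 0.001757 and τ_data = 27/270.9 = 0.099668, so τ_n = 0.101425.
Rearranging for μ₀: μ₀ = (μ_n·τ_n − τ_data·x̄)/τ₀ = (145.2295·0.101425 − 0.099668·143.7) / 0.001757 = 0.407610/0.001757 ≈ 232.0.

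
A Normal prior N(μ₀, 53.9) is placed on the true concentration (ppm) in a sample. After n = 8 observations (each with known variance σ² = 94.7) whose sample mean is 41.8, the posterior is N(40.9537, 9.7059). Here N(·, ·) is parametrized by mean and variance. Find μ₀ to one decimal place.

μ₀ = 37.1

The posterior mean is a precision-weighted average: μ_n = (τ₀μ₀ + τ_data·x̄)/(τ₀+τ_data), with τ₀=1/σ₀² and τ_data=n/σ².
Here τ₀ = 1/53.9 = 0.018553 and τ_data = 8/94.7 = 0.084477, so τ_n = 0.103030.
Rearranging for μ₀: μ₀ = (μ_n·τ_n − τ_data·x̄)/τ₀ = (40.9537·0.103030 − 0.084477·41.8) / 0.018553 = 0.688321/0.018553 ≈ 37.1.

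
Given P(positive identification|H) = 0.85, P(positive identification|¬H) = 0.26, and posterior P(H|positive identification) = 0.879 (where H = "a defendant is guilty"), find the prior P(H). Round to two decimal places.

P(H) = 0.69

Bayes' rule in odds form gives O(H|E) = O(H)·[P(E|H)/P(E|¬H)], hence O(H) = O(H|E)/LR.
Posterior odds = 0.879/(1−0.879) = 7.2645. LR = 0.85/0.26 = 3.2692.
Prior odds = 7.2645/3.2692 = 2.2221, so P(H) = 2.2221/(1+2.2221) ≈ 0.69.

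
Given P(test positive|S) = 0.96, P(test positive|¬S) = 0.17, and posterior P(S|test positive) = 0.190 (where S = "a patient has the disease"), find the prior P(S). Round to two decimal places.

P(S) = 0.04

In odds form, posterior odds = prior odds × likelihood ratio, so prior odds = posterior odds ÷ LR.
Posterior odds = 0.190/(1−0.190) = 0.2346. LR = 0.96/0.17 = 5.6471.
Prior odds = 0.2346/5.6471 = 0.0415, so P(S) = 0.0415/(1+0.0415) ≈ 0.04.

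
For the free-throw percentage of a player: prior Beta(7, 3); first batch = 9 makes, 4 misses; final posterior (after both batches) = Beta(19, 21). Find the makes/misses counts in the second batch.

Because Beta–binomial updating is additive in the counts, the combined data contributed (α_post−α_prior, β_post−β_prior) successes and failures.
Total across both batches: 19−7=12 makes, 21−3=18 misses.
Subtract the first batch: 12−9=3 makes and 18−4=14 misses.

3 makes and 14 misses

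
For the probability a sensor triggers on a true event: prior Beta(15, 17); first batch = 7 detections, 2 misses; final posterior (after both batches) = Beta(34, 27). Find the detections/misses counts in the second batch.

12 detections and 8 misses

Sequential conjugate updates are equivalent to a single update on the pooled data, so total successes = posterior α − prior α and total failures = posterior β − prior β.
Total across both batches: 34−15=19 detections, 27−17=10 misses.
Subtract the first batch: 19−7=12 detections and 10−2=8 misses.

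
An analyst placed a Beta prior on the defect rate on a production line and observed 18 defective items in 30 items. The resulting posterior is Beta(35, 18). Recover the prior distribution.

Beta(17, 6)

A Beta(α, β) prior with s successes and f failures in binomial data gives a Beta(α+s, β+f) posterior.
So α = 35 − 18 = 17 and β = 18 − 12 = 6.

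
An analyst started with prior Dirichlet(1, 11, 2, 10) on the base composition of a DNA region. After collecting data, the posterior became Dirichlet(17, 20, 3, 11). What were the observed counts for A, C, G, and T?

For a Dirichlet(α) prior with multinomial counts c, the posterior is Dirichlet(α + c) componentwise.
Counts are posterior − prior componentwise: 17−1=16, 20−11=9, 3−2=1, 11−10=1.

counts (16, 9, 1, 1)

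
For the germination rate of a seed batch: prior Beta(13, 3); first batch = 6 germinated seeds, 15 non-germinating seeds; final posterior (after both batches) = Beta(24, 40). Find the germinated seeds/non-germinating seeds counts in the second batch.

Because Beta–binomial updating is additive in the counts, the combined data contributed (α_post−α_prior, β_post−β_prior) successes and failures.
Total across both batches: 24−13=11 germinated seeds, 40−3=37 non-germinating seeds.
Subtract the first batch: 11−6=5 germinated seeds and 37−15=22 non-germinating seeds.

5 germinated seeds and 22 non-germinating seeds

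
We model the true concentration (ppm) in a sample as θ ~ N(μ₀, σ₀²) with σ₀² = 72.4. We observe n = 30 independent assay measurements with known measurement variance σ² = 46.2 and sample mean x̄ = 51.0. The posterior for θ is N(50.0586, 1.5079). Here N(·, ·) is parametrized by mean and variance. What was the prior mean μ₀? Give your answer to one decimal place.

μ₀ = 5.8

With known observation variance, the Normal–Normal posterior has precision τ_n = τ₀ + n/σ² and mean μ_n = (τ₀μ₀ + (n/σ²)x̄)/τ_n.
Here τ₀ = 1/72.4 = 0.013812 and τ_data = 30/46.2 = 0.649351, so τ_n = 0.663163.
Rearranging for μ₀: μ₀ = (μ_n·τ_n − τ_data·x̄)/τ₀ = (50.0586·0.663163 − 0.649351·51.0) / 0.013812 = 0.080110/0.013812 ≈ 5.8.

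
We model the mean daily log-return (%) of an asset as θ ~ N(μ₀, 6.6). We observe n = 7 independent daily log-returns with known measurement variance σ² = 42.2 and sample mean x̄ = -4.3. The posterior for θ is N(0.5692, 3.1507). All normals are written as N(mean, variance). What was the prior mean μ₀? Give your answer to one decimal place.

μ₀ = 5.9

The posterior mean is a precision-weighted average: μ_n = (τ₀μ₀ + τ_data·x̄)/(τ₀+τ_data), with τ₀=1/σ₀² and τ_data=n/σ².
Here τ₀ = 1/6.6 = 0.151515 and τ_data = 7/42.2 = 0.165877, so τ_n = 0.317392.
Rearranging for μ₀: μ₀ = (μ_n·τ_n − τ_data·x̄)/τ₀ = (0.5692·0.317392 − 0.165877·-4.3) / 0.151515 = 0.893931/0.151515 ≈ 5.9.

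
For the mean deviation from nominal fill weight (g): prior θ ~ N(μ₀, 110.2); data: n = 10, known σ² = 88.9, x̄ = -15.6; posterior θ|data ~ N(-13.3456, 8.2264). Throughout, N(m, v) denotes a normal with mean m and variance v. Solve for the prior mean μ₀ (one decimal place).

With known observation variance, the Normal–Normal posterior has precision τ_n = τ₀ + n/σ² and mean μ_n = (τ₀μ₀ + (n/σ²)x̄)/τ_n.
Here τ₀ = 1/110.2 = 0.009074 and τ_data = 10/88.9 = 0.112486, so τ_n = 0.121560.
Rearranging for μ₀: μ₀ = (μ_n·τ_n − τ_data·x̄)/τ₀ = (-13.3456·0.121560 − 0.112486·-15.6) / 0.009074 = 0.132490/0.009074 ≈ 14.6.

μ₀ = 14.6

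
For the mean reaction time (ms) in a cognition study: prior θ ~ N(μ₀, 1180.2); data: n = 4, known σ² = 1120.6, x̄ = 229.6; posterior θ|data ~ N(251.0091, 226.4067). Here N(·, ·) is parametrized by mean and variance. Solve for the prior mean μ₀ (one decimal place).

With known observation variance, the Normal–Normal posterior has precision τ_n = τ₀ + n/σ² and mean μ_n = (τ₀μ₀ + (n/σ²)x̄)/τ_n.
Here τ₀ = 1/1180.2 = 0.000847 and τ_data = 4/1120.6 = 0.003570, so τ_n = 0.004417.
Rearranging for μ₀: μ₀ = (μ_n·τ_n − τ_data·x̄)/τ₀ = (251.0091·0.004417 − 0.003570·229.6) / 0.000847 = 0.289035/0.000847 ≈ 341.2.

μ₀ = 341.2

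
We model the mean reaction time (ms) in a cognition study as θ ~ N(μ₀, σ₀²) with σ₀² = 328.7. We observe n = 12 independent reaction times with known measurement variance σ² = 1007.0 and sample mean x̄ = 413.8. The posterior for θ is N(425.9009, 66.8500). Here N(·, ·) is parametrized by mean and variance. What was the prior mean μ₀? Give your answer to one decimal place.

The posterior mean is a precision-weighted average: μ_n = (τ₀μ₀ + τ_data·x̄)/(τ₀+τ_data), with τ₀=1/σ₀² and τ_data=n/σ².
Here τ₀ = 1/328.7 = 0.003042 and τ_data = 12/1007.0 = 0.011917, so τ_n = 0.014959.
Rearranging for μ₀: μ₀ = (μ_n·τ_n − τ_data·x̄)/τ₀ = (425.9009·0.014959 − 0.011917·413.8) / 0.003042 = 1.439797/0.003042 ≈ 473.3.

μ₀ = 473.3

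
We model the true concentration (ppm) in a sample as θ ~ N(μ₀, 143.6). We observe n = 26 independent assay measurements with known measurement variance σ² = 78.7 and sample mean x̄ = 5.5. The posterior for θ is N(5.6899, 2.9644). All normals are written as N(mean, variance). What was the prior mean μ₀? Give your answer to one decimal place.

The posterior mean is a precision-weighted average: μ_n = (τ₀μ₀ + τ_data·x̄)/(τ₀+τ_data), with τ₀=1/σ₀² and τ_data=n/σ².
Here τ₀ = 1/143.6 = 0.006964 and τ_data = 26/78.7 = 0.330368, so τ_n = 0.337332.
Rearranging for μ₀: μ₀ = (μ_n·τ_n − τ_data·x̄)/τ₀ = (5.6899·0.337332 − 0.330368·5.5) / 0.006964 = 0.102361/0.006964 ≈ 14.7.

μ₀ = 14.7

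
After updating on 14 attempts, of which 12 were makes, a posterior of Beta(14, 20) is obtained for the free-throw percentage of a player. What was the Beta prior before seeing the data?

Beta(2, 18)

Under Beta–binomial conjugacy the posterior parameters are (a+s, b+f).
Subtract the data counts: 14−12=2, 20−2=18.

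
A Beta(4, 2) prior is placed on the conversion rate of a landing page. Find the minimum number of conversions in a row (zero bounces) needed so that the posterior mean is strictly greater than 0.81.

After k conversions and 0 bounces the posterior is Beta(4+k, 2), with mean (4+k)/(4+2+k).
Set (4+k)/(6+k) > 0.81 and solve: k > (0.81·6 − 4)/(1 − 0.81) = 4.526.
The smallest integer exceeding 4.526 is 5.

k = 5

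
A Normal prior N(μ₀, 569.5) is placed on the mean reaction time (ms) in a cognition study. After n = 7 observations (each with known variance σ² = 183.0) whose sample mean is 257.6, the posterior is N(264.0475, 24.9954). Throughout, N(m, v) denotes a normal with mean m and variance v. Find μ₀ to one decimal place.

μ₀ = 404.5

The posterior mean is a precision-weighted average: μ_n = (τ₀μ₀ + τ_data·x̄)/(τ₀+τ_data), with τ₀=1/σ₀² and τ_data=n/σ².
Here τ₀ = 1/569.5 = 0.001756 and τ_data = 7/183.0 = 0.038251, so τ_n = 0.040007.
Rearranging for μ₀: μ₀ = (μ_n·τ_n − τ_data·x̄)/τ₀ = (264.0475·0.040007 − 0.038251·257.6) / 0.001756 = 0.710291/0.001756 ≈ 404.5.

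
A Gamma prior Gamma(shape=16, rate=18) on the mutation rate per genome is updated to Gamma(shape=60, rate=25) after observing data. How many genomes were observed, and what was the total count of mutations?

n = 7 genomes with total 44 mutations

Gamma–Poisson conjugacy: posterior shape = α + Σxᵢ, posterior rate = β + n.
Matching: Σxᵢ = 60 − 16 = 44 and n = 25 − 18 = 7.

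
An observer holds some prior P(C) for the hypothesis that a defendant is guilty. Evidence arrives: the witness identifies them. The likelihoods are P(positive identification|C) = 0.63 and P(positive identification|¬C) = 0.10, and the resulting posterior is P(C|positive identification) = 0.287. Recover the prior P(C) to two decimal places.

In odds form, posterior odds = prior odds × likelihood ratio, so prior odds = posterior odds ÷ LR.
Posterior odds = 0.287/(1−0.287) = 0.4025. LR = 0.63/0.10 = 6.3000.
Prior odds = 0.4025/6.3000 = 0.0639, so P(C) = 0.0639/(1+0.0639) ≈ 0.06.

P(C) = 0.06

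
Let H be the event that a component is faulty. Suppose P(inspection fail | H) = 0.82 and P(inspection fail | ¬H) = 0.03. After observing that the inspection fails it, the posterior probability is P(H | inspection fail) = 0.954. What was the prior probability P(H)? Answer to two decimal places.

Bayes' rule in odds form gives O(H|E) = O(H)·[P(E|H)/P(E|¬H)], hence O(H) = O(H|E)/LR.
Posterior odds = 0.954/(1−0.954) = 20.7391. LR = 0.82/0.03 = 27.3333.
Prior odds = 20.7391/27.3333 = 0.7587, so P(H) = 0.7587/(1+0.7587) ≈ 0.43.

P(H) = 0.43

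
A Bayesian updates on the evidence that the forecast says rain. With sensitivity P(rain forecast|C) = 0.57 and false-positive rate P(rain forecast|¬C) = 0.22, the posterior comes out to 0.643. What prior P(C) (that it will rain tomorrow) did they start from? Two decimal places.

P(C) = 0.41

Bayes' rule in odds form gives O(C|E) = O(C)·[P(E|C)/P(E|¬C)], hence O(C) = O(C|E)/LR.
Posterior odds = 0.643/(1−0.643) = 1.8011. LR = 0.57/0.22 = 2.5909.
Prior odds = 1.8011/2.5909 = 0.6952, so P(C) = 0.6952/(1+0.6952) ≈ 0.41.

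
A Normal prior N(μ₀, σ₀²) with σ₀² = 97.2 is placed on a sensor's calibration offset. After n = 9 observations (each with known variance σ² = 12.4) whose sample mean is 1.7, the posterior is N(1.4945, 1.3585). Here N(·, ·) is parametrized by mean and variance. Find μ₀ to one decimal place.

With known observation variance, the Normal–Normal posterior has precision τ_n = τ₀ + n/σ² and mean μ_n = (τ₀μ₀ + (n/σ²)x̄)/τ_n.
Here τ₀ = 1/97.2 = 0.010288 and τ_data = 9/12.4 = 0.725806, so τ_n = 0.736094.
Rearranging for μ₀: μ₀ = (μ_n·τ_n − τ_data·x̄)/τ₀ = (1.4945·0.736094 − 0.725806·1.7) / 0.010288 = -0.133778/0.010288 ≈ -13.0.

μ₀ = -13.0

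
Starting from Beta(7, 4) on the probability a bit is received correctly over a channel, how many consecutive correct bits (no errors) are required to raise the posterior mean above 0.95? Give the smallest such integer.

k = 70

After k correct bits and 0 errors the posterior is Beta(7+k, 4), with mean (7+k)/(7+4+k).
Set (7+k)/(11+k) > 0.95 and solve: k > (0.95·11 − 7)/(1 − 0.95) = 69.000.
The smallest integer exceeding 69.000 is 70.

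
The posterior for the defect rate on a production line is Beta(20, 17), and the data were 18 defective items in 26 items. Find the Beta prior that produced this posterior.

Under Beta–binomial conjugacy the posterior parameters are (α+s, β+f).
So α = 20 − 18 = 2 and β = 17 − 8 = 9.

Beta(2, 9)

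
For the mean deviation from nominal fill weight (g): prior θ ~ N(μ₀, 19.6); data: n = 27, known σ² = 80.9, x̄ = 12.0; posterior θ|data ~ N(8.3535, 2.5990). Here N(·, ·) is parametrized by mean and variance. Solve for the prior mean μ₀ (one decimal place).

μ₀ = -15.5

The posterior mean is a precision-weighted average: μ_n = (τ₀μ₀ + τ_data·x̄)/(τ₀+τ_data), with τ₀=1/σ₀² and τ_data=n/σ².
Here τ₀ = 1/19.6 = 0.051020 and τ_data = 27/80.9 = 0.333745, so τ_n = 0.384765.
Rearranging for μ₀: μ₀ = (μ_n·τ_n − τ_data·x̄)/τ₀ = (8.3535·0.384765 − 0.333745·12.0) / 0.051020 = -0.790806/0.051020 ≈ -15.5.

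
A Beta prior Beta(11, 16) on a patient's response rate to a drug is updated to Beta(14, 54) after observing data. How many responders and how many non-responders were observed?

3 responders and 38 non-responders

A Beta(α, β) prior with s successes and f failures in binomial data gives a Beta(α+s, β+f) posterior.
Match parameters: s=14−11=3, f=54−16=38.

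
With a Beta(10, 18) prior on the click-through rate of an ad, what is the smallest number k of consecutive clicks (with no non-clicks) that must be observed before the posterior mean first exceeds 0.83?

k = 78

After k clicks and 0 non-clicks the posterior is Beta(10+k, 18), with mean (10+k)/(10+18+k).
Set (10+k)/(28+k) > 0.83 and solve: k > (0.83·28 − 10)/(1 − 0.83) = 77.882.
The smallest integer exceeding 77.882 is 78.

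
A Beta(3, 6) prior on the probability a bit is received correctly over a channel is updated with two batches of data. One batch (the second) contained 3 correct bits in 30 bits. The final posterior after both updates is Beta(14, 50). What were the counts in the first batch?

8 correct bits and 17 errors

Sequential conjugate updates are equivalent to a single update on the pooled data, so total successes = posterior α − prior α and total failures = posterior β − prior β.
Total across both batches: 14−3=11 correct bits, 50−6=44 errors.
Subtract the second batch: 11−3=8 correct bits and 44−27=17 errors.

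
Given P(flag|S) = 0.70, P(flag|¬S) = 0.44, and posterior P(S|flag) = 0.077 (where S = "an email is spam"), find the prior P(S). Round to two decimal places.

P(S) = 0.05

Bayes' rule in odds form gives O(S|E) = O(S)·[P(E|S)/P(E|¬S)], hence O(S) = O(S|E)/LR.
Posterior odds = 0.077/(1−0.077) = 0.0834. LR = 0.70/0.44 = 1.5909.
Prior odds = 0.0834/1.5909 = 0.0524, so P(S) = 0.0524/(1+0.0524) ≈ 0.05.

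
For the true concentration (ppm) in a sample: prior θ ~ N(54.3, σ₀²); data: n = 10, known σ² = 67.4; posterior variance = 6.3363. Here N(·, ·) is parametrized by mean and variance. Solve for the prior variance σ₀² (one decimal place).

σ₀² = 105.8

Posterior precision equals prior precision plus data precision: 1/σ_n² = 1/σ₀² + n/σ².
So 1/σ₀² = 1/6.3363 − 10/67.4 = 0.157821 − 0.148368 = 0.009453.
Hence σ₀² = 1/0.009453 ≈ 105.8.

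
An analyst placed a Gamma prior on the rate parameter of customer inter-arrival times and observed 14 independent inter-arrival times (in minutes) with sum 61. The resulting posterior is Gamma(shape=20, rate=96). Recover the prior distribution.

Gamma(shape=6, rate=35)

For an exponential likelihood with a Gamma(α, β) prior on the rate, n observations with total T give posterior Gamma(α+n, β+T).
So α = 20 − 14 = 6 and β = 96 − 61 = 35.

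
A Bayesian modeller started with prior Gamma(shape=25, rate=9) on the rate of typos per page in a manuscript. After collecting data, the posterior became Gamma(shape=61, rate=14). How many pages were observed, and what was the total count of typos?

A Gamma(α, β) prior (rate parametrization) on a Poisson rate with n observations summing to S gives posterior Gamma(α+S, β+n).
Matching: Σxᵢ = 61 − 25 = 36 and n = 14 − 9 = 5.

n = 5 pages with total 36 typos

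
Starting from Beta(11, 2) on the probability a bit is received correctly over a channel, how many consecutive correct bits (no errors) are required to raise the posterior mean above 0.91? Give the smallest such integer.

After k correct bits and 0 errors the posterior is Beta(11+k, 2), with mean (11+k)/(11+2+k).
Set (11+k)/(13+k) > 0.91 and solve: k > (0.91·13 − 11)/(1 − 0.91) = 9.222.
The smallest integer exceeding 9.222 is 10, and checking k=10: (21)/(23) = 0.9130 > 0.91.

k = 10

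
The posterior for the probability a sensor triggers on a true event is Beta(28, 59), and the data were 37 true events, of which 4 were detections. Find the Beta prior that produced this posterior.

A Beta(α, β) prior with s successes and f failures in binomial data gives a Beta(α+s, β+f) posterior.
So α = 28 − 4 = 24 and β = 59 − 33 = 26.

Beta(24, 26)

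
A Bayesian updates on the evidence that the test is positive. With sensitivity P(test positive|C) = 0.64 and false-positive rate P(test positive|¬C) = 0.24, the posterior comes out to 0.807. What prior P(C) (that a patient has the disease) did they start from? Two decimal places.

P(C) = 0.61

In odds form, posterior odds = prior odds × likelihood ratio, so prior odds = posterior odds ÷ LR.
Posterior odds = 0.807/(1−0.807) = 4.1813. LR = 0.64/0.24 = 2.6667.
Prior odds = 4.1813/2.6667 = 1.5680, so P(C) = 1.5680/(1+1.5680) ≈ 0.61.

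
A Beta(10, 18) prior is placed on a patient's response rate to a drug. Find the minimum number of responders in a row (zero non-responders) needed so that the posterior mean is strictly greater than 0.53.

After k responders and 0 non-responders the posterior is Beta(10+k, 18), with mean (10+k)/(10+18+k).
Set (10+k)/(28+k) > 0.53 and solve: k > (0.53·28 − 10)/(1 − 0.53) = 10.298.
The smallest integer exceeding 10.298 is 11.

k = 11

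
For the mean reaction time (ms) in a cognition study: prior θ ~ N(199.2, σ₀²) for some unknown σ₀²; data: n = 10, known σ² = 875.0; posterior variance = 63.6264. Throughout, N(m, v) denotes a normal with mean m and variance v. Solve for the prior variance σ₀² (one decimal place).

Posterior precision equals prior precision plus data precision: 1/σ_n² = 1/σ₀² + n/σ².
So 1/σ₀² = 1/63.6264 − 10/875.0 = 0.015717 − 0.011429 = 0.004288.
Hence σ₀² = 1/0.004288 ≈ 233.2.

σ₀² = 233.2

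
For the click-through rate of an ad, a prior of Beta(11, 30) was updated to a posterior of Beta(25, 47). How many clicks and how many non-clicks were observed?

Beta is conjugate to the binomial likelihood: posterior = Beta(a+s, b+f).
So s = 25 − 11 = 14 and f = 47 − 30 = 17.

14 clicks and 17 non-clicks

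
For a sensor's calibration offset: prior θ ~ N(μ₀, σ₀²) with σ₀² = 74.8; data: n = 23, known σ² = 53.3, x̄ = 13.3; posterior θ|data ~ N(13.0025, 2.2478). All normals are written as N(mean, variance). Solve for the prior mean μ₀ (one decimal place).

The posterior mean is a precision-weighted average: μ_n = (τ₀μ₀ + τ_data·x̄)/(τ₀+τ_data), with τ₀=1/σ₀² and τ_data=n/σ².
Here τ₀ = 1/74.8 = 0.013369 and τ_data = 23/53.3 = 0.431520, so τ_n = 0.444889.
Rearranging for μ₀: μ₀ = (μ_n·τ_n − τ_data·x̄)/τ₀ = (13.0025·0.444889 − 0.431520·13.3) / 0.013369 = 0.045453/0.013369 ≈ 3.4.

μ₀ = 3.4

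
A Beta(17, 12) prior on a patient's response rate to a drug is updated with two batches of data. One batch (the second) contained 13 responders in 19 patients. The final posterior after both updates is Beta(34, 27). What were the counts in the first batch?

4 responders and 9 non-responders

Sequential conjugate updates are equivalent to a single update on the pooled data, so total successes = posterior α − prior α and total failures = posterior β − prior β.
Total across both batches: 34−17=17 responders, 27−12=15 non-responders.
Subtract the second batch: 17−13=4 responders and 15−6=9 non-responders.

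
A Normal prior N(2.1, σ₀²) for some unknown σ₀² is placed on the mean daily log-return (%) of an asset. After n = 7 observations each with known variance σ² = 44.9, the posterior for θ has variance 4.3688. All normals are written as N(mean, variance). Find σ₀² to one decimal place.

σ₀² = 13.7

For the Normal–Normal model with known σ², precisions add: τ_n = τ₀ + n/σ².
So 1/σ₀² = 1/4.3688 − 7/44.9 = 0.228896 − 0.155902 = 0.072994.
Hence σ₀² = 1/0.072994 ≈ 13.7.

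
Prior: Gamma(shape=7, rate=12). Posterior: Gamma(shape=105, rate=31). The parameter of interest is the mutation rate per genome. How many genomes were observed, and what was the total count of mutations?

Gamma–Poisson conjugacy: posterior shape = α + Σxᵢ, posterior rate = β + n.
Matching: Σxᵢ = 105 − 7 = 98 and n = 31 − 12 = 19.

n = 19 genomes with total 98 mutations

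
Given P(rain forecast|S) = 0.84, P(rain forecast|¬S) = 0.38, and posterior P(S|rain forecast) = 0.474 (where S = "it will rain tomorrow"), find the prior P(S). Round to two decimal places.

Bayes' rule in odds form gives O(S|E) = O(S)·[P(E|S)/P(E|¬S)], hence O(S) = O(S|E)/LR.
Posterior odds = 0.474/(1−0.474) = 0.9011. LR = 0.84/0.38 = 2.2105.
Prior odds = 0.9011/2.2105 = 0.4076, so P(S) = 0.4076/(1+0.4076) ≈ 0.29.

P(S) = 0.29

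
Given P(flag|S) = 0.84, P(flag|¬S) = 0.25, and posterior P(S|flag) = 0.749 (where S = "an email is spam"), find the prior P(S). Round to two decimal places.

P(S) = 0.47

Bayes' rule in odds form gives O(S|E) = O(S)·[P(E|S)/P(E|¬S)], hence O(S) = O(S|E)/LR.
Posterior odds = 0.749/(1−0.749) = 2.9841. LR = 0.84/0.25 = 3.3600.
Prior odds = 2.9841/3.3600 = 0.8881, so P(S) = 0.8881/(1+0.8881) ≈ 0.47.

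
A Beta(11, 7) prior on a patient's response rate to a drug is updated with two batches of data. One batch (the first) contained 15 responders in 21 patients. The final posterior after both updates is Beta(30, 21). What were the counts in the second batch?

Sequential conjugate updates are equivalent to a single update on the pooled data, so total successes = posterior α − prior α and total failures = posterior β − prior β.
Total across both batches: 30−11=19 responders, 21−7=14 non-responders.
Subtract the first batch: 19−15=4 responders and 14−6=8 non-responders.

4 responders and 8 non-responders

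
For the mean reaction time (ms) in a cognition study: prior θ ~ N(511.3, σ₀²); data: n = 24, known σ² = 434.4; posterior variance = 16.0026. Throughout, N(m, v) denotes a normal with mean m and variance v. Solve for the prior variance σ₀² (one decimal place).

For the Normal–Normal model with known σ², precisions add: τ_n = τ₀ + n/σ².
So 1/σ₀² = 1/16.0026 − 24/434.4 = 0.062490 − 0.055249 = 0.007241.
Hence σ₀² = 1/0.007241 ≈ 138.1.

σ₀² = 138.1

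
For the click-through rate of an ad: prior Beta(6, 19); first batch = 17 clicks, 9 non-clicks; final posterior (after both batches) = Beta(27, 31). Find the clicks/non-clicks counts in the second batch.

4 clicks and 3 non-clicks

Sequential conjugate updates are equivalent to a single update on the pooled data, so total successes = posterior α − prior α and total failures = posterior β − prior β.
Total across both batches: 27−6=21 clicks, 31−19=12 non-clicks.
Subtract the first batch: 21−17=4 clicks and 12−9=3 non-clicks.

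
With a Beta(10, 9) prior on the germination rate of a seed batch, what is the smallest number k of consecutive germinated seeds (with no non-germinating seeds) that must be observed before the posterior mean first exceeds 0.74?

After k germinated seeds and 0 non-germinating seeds the posterior is Beta(10+k, 9), with mean (10+k)/(10+9+k).
Set (10+k)/(19+k) > 0.74 and solve: k > (0.74·19 − 10)/(1 − 0.74) = 15.615.
The smallest integer exceeding 15.615 is 16.

k = 16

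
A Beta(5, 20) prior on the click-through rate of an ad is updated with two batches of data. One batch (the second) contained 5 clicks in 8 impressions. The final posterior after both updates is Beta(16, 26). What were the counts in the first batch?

Sequential conjugate updates are equivalent to a single update on the pooled data, so total successes = posterior α − prior α and total failures = posterior β − prior β.
Total across both batches: 16−5=11 clicks, 26−20=6 non-clicks.
Subtract the second batch: 11−5=6 clicks and 6−3=3 non-clicks.

6 clicks and 3 non-clicks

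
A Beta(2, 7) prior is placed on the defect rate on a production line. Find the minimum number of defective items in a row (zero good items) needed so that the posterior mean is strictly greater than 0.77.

After k defective items and 0 good items the posterior is Beta(2+k, 7), with mean (2+k)/(2+7+k).
Set (2+k)/(9+k) > 0.77 and solve: k > (0.77·9 − 2)/(1 − 0.77) = 21.435.
The smallest integer exceeding 21.435 is 22, and checking k=22: (24)/(31) = 0.7742 > 0.77.

k = 22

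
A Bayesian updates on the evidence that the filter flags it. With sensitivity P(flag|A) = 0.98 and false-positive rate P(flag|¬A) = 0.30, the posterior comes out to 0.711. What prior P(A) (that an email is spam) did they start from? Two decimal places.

P(A) = 0.43

Bayes' rule in odds form gives O(A|E) = O(A)·[P(E|A)/P(E|¬A)], hence O(A) = O(A|E)/LR.
Posterior odds = 0.711/(1−0.711) = 2.4602. LR = 0.98/0.30 = 3.2667.
Prior odds = 2.4602/3.2667 = 0.7531, so P(A) = 0.7531/(1+0.7531) ≈ 0.43.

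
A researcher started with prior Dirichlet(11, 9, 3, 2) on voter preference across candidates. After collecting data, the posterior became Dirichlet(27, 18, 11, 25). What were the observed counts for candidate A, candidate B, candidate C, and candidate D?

For a Dirichlet(α) prior with multinomial counts c, the posterior is Dirichlet(α + c) componentwise.
Counts are posterior − prior componentwise: 27−11=16, 18−9=9, 11−3=8, 25−2=23.

counts (16, 9, 8, 23)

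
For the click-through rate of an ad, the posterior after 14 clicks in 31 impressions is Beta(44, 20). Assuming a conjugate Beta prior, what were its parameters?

Beta is conjugate to the binomial likelihood: posterior = Beta(α+s, β+f).
So α = 44 − 14 = 30 and β = 20 − 17 = 3.

Beta(30, 3)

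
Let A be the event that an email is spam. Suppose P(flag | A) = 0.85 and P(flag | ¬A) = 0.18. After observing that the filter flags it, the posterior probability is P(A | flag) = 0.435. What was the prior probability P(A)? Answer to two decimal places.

P(A) = 0.14

Bayes' rule in odds form gives O(A|E) = O(A)·[P(E|A)/P(E|¬A)], hence O(A) = O(A|E)/LR.
Posterior odds = 0.435/(1−0.435) = 0.7699. LR = 0.85/0.18 = 4.7222.
Prior odds = 0.7699/4.7222 = 0.1630, so P(A) = 0.1630/(1+0.1630) ≈ 0.14.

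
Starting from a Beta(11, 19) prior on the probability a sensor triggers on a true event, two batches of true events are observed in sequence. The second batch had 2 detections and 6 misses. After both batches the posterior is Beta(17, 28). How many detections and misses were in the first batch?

4 detections and 3 misses

Sequential conjugate updates are equivalent to a single update on the pooled data, so total successes = posterior α − prior α and total failures = posterior β − prior β.
Total across both batches: 17−11=6 detections, 28−19=9 misses.
Subtract the second batch: 6−2=4 detections and 9−6=3 misses.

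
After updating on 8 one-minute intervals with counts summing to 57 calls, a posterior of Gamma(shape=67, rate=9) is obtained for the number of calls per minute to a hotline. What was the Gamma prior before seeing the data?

Gamma(shape=10, rate=1)

A Gamma(α, β) prior (rate parametrization) on a Poisson rate with n observations summing to S gives posterior Gamma(α+S, β+n).
So α = 67 − 57 = 10 and β = 9 − 8 = 1.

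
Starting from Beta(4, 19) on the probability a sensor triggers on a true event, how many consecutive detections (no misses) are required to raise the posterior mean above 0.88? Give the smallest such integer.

After k detections and 0 misses the posterior is Beta(4+k, 19), with mean (4+k)/(4+19+k).
Set (4+k)/(23+k) > 0.88 and solve: k > (0.88·23 − 4)/(1 − 0.88) = 135.333.
The smallest integer exceeding 135.333 is 136, and checking k=136: (140)/(159) = 0.8805 > 0.88.

k = 136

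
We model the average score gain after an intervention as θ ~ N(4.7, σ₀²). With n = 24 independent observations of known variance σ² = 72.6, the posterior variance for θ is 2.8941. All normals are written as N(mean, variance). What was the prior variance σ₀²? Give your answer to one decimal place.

σ₀² = 66.9

For the Normal–Normal model with known σ², precisions add: τ_n = τ₀ + n/σ².
So 1/σ₀² = 1/2.8941 − 24/72.6 = 0.345531 − 0.330579 = 0.014952.
Hence σ₀² = 1/0.014952 ≈ 66.9.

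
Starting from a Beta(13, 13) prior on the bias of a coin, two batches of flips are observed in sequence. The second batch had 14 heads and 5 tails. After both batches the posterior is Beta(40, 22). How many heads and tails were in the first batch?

Sequential conjugate updates are equivalent to a single update on the pooled data, so total successes = posterior α − prior α and total failures = posterior β − prior β.
Total across both batches: 40−13=27 heads, 22−13=9 tails.
Subtract the second batch: 27−14=13 heads and 9−5=4 tails.

13 heads and 4 tails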